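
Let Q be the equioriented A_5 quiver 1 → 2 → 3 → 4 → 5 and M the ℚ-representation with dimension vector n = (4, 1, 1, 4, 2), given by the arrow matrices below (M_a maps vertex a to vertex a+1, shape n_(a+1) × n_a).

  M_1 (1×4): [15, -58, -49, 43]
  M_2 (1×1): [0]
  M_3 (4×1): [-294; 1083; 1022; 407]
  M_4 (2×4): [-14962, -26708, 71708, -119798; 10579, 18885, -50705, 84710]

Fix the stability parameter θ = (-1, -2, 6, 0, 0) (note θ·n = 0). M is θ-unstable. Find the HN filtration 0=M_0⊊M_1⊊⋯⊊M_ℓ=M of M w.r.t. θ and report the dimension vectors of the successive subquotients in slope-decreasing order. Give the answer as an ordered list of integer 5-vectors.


Interval decomposition of M: I[1,1]^3, I[1,2], I[3,5], I[4,4]^2, I[4,5].
HN type (ℓ=4): μ^(1)=2; μ^(2)=0; μ^(3)=-1; μ^(4)=-3/2

((0, 0, 1, 1, 1); (0, 0, 0, 3, 1); (3, 0, 0, 0, 0); (1, 1, 0, 0, 0))


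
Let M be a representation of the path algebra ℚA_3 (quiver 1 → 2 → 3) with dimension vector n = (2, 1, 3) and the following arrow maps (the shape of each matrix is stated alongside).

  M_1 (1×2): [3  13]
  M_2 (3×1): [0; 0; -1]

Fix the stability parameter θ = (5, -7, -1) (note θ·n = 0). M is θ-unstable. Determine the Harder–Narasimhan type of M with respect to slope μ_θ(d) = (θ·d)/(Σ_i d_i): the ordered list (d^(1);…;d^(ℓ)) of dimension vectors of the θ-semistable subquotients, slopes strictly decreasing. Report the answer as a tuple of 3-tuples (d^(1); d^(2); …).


Via rank(M_{q-1}∘⋯∘M_p): M ≅ I[1,1], I[1,3], I[3,3]^2.
μ_θ-semistable layers: μ^(1)=5; μ^(2)=-1

((1, 0, 0); (1, 1, 3))


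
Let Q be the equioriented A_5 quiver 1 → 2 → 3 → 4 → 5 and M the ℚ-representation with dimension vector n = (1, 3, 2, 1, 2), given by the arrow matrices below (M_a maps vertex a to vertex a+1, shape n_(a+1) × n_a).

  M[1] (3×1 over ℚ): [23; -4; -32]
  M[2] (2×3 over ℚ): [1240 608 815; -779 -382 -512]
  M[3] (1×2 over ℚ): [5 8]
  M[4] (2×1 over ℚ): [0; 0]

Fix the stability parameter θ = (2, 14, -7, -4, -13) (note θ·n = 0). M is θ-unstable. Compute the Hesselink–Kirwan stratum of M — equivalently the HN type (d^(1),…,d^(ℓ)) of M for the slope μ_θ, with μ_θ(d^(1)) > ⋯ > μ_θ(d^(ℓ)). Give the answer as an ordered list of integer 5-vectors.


Via rank(M_{q-1}∘⋯∘M_p): M ≅ I[1,3], I[2,2], I[2,4], I[5,5]^2.
μ_θ-semistable layers: μ^(1)=14; μ^(2)=7/2; μ^(3)=2; μ^(4)=1; μ^(5)=-13

((0, 1, 0, 0, 0); (0, 1, 1, 0, 0); (1, 0, 0, 0, 0); (0, 1, 1, 1, 0); (0, 0, 0, 0, 2))


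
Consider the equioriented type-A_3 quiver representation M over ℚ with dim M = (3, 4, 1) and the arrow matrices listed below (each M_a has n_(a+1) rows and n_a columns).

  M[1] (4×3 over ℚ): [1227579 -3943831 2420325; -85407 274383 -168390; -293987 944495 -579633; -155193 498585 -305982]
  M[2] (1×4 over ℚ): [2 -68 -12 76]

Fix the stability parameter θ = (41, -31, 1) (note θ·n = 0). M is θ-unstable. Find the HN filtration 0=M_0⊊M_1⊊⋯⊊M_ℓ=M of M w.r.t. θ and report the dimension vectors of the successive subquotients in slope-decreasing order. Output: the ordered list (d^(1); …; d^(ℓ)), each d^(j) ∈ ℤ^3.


Via rank(M_{q-1}∘⋯∘M_p): M ≅ I[1,1], I[1,2], I[1,3], I[2,2]^2.
μ_θ-semistable layers: μ^(1)=41; μ^(2)=5; μ^(3)=11/3; μ^(4)=-31

((1, 0, 0); (1, 1, 0); (1, 1, 1); (0, 2, 0))


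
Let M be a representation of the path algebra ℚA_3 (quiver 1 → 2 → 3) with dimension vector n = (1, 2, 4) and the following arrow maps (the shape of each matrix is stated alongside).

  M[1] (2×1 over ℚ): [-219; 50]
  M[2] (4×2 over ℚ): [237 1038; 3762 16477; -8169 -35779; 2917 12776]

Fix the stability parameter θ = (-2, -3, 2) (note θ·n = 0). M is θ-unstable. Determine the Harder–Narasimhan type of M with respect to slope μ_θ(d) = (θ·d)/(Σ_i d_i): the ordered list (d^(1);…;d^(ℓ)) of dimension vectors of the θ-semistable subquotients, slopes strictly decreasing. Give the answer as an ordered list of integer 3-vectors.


Barcode: M ≅ I[1,3], I[2,3], I[3,3]^2. HN layers by μ_θ (3 steps, strictly decreasing):
  μ^(1)=2; μ^(2)=-5/2; μ^(3)=-3

((0, 0, 4); (1, 1, 0); (0, 1, 0))


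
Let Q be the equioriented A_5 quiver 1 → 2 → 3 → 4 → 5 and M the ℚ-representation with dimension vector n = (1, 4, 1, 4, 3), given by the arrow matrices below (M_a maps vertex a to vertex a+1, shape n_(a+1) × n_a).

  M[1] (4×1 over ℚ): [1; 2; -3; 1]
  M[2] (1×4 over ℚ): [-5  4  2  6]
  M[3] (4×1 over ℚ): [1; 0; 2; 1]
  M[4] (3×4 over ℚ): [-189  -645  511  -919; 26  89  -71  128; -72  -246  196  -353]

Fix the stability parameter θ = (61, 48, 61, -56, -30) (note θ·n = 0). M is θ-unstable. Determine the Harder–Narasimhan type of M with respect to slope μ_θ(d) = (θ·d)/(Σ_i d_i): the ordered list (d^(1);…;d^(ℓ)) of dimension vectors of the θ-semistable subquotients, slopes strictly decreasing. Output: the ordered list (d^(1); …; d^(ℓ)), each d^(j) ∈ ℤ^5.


Interval decomposition of M: I[1,5], I[2,2]^3, I[4,4], I[4,5]^2.
HN type (ℓ=4): μ^(1)=48; μ^(2)=84/5; μ^(3)=-30; μ^(4)=-56

((0, 3, 0, 0, 0); (1, 1, 1, 1, 1); (0, 0, 0, 0, 2); (0, 0, 0, 3, 0))


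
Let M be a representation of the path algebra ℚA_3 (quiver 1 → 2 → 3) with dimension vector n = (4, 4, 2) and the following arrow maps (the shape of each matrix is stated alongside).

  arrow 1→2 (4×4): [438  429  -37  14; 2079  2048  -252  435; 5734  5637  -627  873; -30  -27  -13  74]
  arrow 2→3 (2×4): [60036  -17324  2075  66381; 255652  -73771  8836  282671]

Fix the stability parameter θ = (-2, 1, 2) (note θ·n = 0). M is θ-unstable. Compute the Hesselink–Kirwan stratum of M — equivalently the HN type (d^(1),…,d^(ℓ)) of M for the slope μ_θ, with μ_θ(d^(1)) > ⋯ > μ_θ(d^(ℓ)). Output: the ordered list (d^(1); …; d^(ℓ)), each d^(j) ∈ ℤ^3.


Interval decomposition of M: I[1,1], I[1,2], I[1,3]^2, I[2,2].
HN type (ℓ=3): μ^(1)=2; μ^(2)=1; μ^(3)=-2

((0, 0, 2); (0, 4, 0); (4, 0, 0))


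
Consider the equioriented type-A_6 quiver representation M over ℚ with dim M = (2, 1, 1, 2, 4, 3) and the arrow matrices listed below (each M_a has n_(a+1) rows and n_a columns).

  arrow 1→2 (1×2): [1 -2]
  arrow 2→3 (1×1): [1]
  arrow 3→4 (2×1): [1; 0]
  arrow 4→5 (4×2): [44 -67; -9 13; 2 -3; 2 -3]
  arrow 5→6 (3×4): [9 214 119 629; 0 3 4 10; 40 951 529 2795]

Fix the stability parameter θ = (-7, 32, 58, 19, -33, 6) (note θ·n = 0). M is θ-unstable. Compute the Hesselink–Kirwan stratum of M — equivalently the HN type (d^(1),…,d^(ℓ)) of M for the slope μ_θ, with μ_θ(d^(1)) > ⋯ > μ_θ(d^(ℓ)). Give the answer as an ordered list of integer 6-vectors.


Interval decomposition of M: I[1,1], I[1,6], I[4,6], I[5,5], I[5,6].
HN type (ℓ=4): μ^(1)=82/5; μ^(2)=6; μ^(3)=-7; μ^(4)=-33

((0, 1, 1, 1, 1, 1); (0, 0, 0, 0, 0, 2); (2, 0, 0, 1, 1, 0); (0, 0, 0, 0, 2, 0))


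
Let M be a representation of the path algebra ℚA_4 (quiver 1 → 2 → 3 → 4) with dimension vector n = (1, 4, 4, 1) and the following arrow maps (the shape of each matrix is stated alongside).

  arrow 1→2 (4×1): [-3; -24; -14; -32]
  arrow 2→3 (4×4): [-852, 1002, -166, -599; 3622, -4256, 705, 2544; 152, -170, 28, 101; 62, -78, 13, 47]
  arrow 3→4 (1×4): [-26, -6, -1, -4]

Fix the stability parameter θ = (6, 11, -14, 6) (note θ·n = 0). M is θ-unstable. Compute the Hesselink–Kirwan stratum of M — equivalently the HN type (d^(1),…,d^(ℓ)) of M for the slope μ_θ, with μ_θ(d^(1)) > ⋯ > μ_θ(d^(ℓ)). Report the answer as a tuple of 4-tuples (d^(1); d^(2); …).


Via rank(M_{q-1}∘⋯∘M_p): M ≅ I[1,2], I[2,3]^2, I[2,4], I[3,3].
μ_θ-semistable layers: μ^(1)=11; μ^(2)=6; μ^(3)=-3/2; μ^(4)=-14

((0, 1, 0, 0); (1, 0, 0, 1); (0, 3, 3, 0); (0, 0, 1, 0))


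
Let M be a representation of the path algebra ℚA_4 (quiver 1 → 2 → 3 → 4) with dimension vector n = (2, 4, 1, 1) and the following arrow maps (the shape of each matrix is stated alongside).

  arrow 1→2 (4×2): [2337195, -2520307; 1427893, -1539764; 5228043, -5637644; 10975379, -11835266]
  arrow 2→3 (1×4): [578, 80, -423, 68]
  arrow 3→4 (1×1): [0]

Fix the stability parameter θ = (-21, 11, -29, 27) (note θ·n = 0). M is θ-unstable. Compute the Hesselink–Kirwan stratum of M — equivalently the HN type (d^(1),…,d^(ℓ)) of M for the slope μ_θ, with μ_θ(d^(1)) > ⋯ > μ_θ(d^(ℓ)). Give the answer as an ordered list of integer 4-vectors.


Via rank(M_{q-1}∘⋯∘M_p): M ≅ I[1,2], I[1,3], I[2,2]^2, I[4,4].
μ_θ-semistable layers: μ^(1)=27; μ^(2)=11; μ^(3)=-9; μ^(4)=-21

((0, 0, 0, 1); (0, 3, 0, 0); (0, 1, 1, 0); (2, 0, 0, 0))


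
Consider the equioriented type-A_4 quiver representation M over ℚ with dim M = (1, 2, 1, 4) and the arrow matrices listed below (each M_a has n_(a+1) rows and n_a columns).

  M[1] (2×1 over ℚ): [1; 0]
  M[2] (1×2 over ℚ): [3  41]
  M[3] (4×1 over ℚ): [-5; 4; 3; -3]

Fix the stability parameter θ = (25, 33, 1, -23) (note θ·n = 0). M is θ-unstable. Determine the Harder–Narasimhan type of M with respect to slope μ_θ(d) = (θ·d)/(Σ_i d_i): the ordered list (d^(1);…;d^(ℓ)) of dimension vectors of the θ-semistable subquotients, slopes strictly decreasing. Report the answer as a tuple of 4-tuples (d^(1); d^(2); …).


Interval decomposition of M: I[1,4], I[2,2], I[4,4]^3.
HN type (ℓ=3): μ^(1)=33; μ^(2)=9; μ^(3)=-23

((0, 1, 0, 0); (1, 1, 1, 1); (0, 0, 0, 3))


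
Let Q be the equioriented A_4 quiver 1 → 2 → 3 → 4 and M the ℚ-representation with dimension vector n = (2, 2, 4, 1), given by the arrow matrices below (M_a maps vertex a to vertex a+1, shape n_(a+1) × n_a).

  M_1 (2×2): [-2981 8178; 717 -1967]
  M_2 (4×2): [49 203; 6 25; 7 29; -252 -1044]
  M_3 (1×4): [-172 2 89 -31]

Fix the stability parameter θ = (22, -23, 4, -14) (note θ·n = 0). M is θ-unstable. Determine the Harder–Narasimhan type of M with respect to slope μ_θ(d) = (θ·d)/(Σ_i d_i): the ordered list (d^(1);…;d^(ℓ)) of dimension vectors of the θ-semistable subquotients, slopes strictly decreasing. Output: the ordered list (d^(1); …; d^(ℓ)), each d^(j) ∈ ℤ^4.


Barcode: M ≅ I[1,3], I[1,4], I[3,3]^2. HN layers by μ_θ (3 steps, strictly decreasing):
  μ^(1)=4; μ^(2)=-1/2; μ^(3)=-11/4

((0, 0, 3, 0); (1, 1, 0, 0); (1, 1, 1, 1))


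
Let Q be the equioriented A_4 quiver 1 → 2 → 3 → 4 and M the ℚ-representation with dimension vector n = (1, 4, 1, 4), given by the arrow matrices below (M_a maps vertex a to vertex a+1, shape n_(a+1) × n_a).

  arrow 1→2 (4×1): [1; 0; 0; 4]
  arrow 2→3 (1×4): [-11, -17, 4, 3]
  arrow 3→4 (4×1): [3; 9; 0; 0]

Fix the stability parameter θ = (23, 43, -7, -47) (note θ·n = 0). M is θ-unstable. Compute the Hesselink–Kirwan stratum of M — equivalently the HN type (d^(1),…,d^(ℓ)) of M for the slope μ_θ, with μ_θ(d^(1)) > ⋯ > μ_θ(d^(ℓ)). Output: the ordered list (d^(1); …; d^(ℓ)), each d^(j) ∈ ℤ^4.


Via rank(M_{q-1}∘⋯∘M_p): M ≅ I[1,4], I[2,2]^3, I[4,4]^3.
μ_θ-semistable layers: μ^(1)=43; μ^(2)=3; μ^(3)=-47

((0, 3, 0, 0); (1, 1, 1, 1); (0, 0, 0, 3))


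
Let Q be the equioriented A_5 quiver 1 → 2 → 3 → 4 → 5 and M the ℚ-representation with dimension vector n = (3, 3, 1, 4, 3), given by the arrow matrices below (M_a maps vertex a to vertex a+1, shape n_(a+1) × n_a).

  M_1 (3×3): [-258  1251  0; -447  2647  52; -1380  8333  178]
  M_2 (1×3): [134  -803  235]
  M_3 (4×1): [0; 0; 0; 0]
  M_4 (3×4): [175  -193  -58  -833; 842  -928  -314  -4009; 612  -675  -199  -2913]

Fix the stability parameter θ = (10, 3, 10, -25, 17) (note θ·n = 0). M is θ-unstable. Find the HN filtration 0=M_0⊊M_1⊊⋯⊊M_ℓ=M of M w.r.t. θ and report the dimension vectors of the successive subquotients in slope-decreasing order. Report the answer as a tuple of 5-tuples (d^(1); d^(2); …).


Barcode: M ≅ I[1,2]^2, I[1,3], I[4,4], I[4,5]^3. HN layers by μ_θ (4 steps, strictly decreasing):
  μ^(1)=17; μ^(2)=10; μ^(3)=13/2; μ^(4)=-25

((0, 0, 0, 0, 3); (0, 0, 1, 0, 0); (3, 3, 0, 0, 0); (0, 0, 0, 4, 0))


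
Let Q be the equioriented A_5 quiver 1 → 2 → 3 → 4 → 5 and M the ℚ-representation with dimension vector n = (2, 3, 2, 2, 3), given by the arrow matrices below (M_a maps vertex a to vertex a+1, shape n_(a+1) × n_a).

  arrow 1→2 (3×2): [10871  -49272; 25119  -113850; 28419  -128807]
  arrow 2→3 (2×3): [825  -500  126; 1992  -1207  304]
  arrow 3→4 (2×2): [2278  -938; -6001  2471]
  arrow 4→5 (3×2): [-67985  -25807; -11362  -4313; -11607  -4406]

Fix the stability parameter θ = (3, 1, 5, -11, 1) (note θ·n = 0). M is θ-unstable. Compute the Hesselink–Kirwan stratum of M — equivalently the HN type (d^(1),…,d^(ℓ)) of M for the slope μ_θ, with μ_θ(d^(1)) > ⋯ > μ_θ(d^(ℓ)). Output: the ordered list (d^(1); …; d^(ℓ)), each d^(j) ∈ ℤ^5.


Barcode: M ≅ I[1,3], I[1,5], I[2,2], I[4,5], I[5,5]. HN layers by μ_θ (5 steps, strictly decreasing):
  μ^(1)=5; μ^(2)=2; μ^(3)=1; μ^(4)=-1/2; μ^(5)=-11

((0, 0, 1, 0, 0); (1, 1, 0, 0, 0); (0, 1, 0, 0, 3); (1, 1, 1, 1, 0); (0, 0, 0, 1, 0))


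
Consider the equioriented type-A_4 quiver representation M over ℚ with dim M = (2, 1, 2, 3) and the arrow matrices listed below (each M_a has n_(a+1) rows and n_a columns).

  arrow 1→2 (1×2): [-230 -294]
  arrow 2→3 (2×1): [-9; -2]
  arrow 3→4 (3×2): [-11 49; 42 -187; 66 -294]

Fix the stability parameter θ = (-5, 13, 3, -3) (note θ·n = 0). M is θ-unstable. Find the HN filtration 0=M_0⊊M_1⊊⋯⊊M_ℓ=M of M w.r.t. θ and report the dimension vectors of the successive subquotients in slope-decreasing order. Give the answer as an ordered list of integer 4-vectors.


Via rank(M_{q-1}∘⋯∘M_p): M ≅ I[1,1], I[1,4], I[3,4], I[4,4].
μ_θ-semistable layers: μ^(1)=13/3; μ^(2)=0; μ^(3)=-3; μ^(4)=-5

((0, 1, 1, 1); (0, 0, 1, 1); (0, 0, 0, 1); (2, 0, 0, 0))


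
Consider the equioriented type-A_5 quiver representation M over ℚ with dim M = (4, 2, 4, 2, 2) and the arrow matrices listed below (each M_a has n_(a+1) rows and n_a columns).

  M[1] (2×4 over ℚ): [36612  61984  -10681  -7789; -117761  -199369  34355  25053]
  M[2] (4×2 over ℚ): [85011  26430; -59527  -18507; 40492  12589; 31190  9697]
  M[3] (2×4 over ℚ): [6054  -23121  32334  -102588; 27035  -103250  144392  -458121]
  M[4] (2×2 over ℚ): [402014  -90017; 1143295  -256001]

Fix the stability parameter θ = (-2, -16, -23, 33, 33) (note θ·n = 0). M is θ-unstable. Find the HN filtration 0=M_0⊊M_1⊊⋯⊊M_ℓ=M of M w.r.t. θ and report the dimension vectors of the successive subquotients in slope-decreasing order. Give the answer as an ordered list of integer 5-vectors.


Interval decomposition of M: I[1,1]^2, I[1,5]^2, I[3,3]^2.
HN type (ℓ=4): μ^(1)=33; μ^(2)=-2; μ^(3)=-41/3; μ^(4)=-23

((0, 0, 0, 2, 2); (2, 0, 0, 0, 0); (2, 2, 2, 0, 0); (0, 0, 2, 0, 0))


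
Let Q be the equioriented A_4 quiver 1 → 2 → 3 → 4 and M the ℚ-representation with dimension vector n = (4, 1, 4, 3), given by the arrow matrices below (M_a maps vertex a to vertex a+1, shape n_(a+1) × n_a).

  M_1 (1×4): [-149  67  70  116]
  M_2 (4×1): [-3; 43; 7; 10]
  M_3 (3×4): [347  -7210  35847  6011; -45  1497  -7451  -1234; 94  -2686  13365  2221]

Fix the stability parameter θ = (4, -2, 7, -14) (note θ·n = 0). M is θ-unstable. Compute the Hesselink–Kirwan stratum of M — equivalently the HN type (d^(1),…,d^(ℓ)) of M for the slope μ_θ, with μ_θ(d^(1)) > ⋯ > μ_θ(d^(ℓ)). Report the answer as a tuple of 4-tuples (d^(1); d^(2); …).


Via rank(M_{q-1}∘⋯∘M_p): M ≅ I[1,1]^3, I[1,4], I[3,3], I[3,4]^2.
μ_θ-semistable layers: μ^(1)=7; μ^(2)=4; μ^(3)=-5/4; μ^(4)=-7/2

((0, 0, 1, 0); (3, 0, 0, 0); (1, 1, 1, 1); (0, 0, 2, 2))


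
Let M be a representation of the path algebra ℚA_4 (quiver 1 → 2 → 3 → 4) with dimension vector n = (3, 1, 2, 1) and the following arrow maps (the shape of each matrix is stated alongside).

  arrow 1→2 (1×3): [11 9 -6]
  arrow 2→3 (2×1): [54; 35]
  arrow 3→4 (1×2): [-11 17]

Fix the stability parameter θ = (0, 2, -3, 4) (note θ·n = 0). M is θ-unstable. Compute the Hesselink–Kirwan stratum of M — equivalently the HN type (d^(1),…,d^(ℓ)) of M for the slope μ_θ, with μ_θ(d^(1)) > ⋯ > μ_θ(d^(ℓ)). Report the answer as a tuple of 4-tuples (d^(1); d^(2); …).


Barcode: M ≅ I[1,1]^2, I[1,4], I[3,3]. HN layers by μ_θ (4 steps, strictly decreasing):
  μ^(1)=4; μ^(2)=0; μ^(3)=-1/3; μ^(4)=-3

((0, 0, 0, 1); (2, 0, 0, 0); (1, 1, 1, 0); (0, 0, 1, 0))


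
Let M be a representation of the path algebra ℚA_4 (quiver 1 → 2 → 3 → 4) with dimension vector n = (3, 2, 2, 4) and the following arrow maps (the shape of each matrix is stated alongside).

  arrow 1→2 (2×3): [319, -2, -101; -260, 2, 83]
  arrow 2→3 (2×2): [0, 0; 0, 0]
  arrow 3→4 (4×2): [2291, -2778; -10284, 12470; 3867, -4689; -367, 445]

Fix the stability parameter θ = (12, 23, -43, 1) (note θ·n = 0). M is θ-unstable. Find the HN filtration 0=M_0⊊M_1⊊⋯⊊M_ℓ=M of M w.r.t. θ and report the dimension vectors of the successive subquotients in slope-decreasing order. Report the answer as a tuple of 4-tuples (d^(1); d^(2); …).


Barcode: M ≅ I[1,1], I[1,2]^2, I[3,4]^2, I[4,4]^2. HN layers by μ_θ (4 steps, strictly decreasing):
  μ^(1)=23; μ^(2)=12; μ^(3)=1; μ^(4)=-43

((0, 2, 0, 0); (3, 0, 0, 0); (0, 0, 0, 4); (0, 0, 2, 0))


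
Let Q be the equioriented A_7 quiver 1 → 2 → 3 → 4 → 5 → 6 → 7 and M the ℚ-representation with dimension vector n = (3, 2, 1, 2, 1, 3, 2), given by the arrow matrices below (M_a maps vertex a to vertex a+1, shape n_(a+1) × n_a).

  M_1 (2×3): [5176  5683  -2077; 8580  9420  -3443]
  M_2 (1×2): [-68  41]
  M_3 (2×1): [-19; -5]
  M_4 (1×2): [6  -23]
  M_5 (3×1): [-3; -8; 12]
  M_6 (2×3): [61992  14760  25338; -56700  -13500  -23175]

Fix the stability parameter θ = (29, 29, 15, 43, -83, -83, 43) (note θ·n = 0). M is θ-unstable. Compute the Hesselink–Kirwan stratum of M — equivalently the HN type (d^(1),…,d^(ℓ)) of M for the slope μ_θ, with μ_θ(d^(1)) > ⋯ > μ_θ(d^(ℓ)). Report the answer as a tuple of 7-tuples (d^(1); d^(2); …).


Via rank(M_{q-1}∘⋯∘M_p): M ≅ I[1,1], I[1,2], I[1,6], I[4,4], I[6,6], I[6,7], I[7,7].
μ_θ-semistable layers: μ^(1)=43; μ^(2)=29; μ^(3)=-25/3; μ^(4)=-83

((0, 0, 0, 1, 0, 0, 2); (2, 1, 0, 0, 0, 0, 0); (1, 1, 1, 1, 1, 1, 0); (0, 0, 0, 0, 0, 2, 0))


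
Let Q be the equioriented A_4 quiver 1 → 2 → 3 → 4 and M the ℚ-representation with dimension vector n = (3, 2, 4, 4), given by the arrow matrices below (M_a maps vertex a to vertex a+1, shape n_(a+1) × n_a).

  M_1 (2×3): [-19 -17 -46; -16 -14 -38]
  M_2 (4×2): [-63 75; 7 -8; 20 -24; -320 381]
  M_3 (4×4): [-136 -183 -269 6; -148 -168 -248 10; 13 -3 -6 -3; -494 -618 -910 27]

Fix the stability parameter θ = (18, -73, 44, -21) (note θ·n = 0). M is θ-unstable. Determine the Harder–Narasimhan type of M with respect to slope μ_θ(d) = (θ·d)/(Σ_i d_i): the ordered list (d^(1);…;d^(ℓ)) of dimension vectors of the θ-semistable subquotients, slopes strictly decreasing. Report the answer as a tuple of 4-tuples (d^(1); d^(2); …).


Interval decomposition of M: I[1,1], I[1,4]^2, I[3,3], I[3,4], I[4,4].
HN type (ℓ=5): μ^(1)=44; μ^(2)=18; μ^(3)=23/2; μ^(4)=-21; μ^(5)=-55/2

((0, 0, 1, 0); (1, 0, 0, 0); (0, 0, 3, 3); (0, 0, 0, 1); (2, 2, 0, 0))


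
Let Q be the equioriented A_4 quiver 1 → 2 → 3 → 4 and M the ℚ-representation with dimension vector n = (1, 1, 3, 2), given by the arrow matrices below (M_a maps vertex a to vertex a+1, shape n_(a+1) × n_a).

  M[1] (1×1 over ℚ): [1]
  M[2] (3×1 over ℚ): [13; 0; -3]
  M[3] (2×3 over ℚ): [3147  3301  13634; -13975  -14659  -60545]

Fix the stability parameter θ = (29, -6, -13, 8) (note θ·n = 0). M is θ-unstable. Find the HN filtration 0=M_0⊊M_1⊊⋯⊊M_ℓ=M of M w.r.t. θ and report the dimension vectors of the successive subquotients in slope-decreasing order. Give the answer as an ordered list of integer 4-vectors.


Barcode: M ≅ I[1,4], I[3,3], I[3,4]. HN layers by μ_θ (3 steps, strictly decreasing):
  μ^(1)=8; μ^(2)=10/3; μ^(3)=-13

((0, 0, 0, 2); (1, 1, 1, 0); (0, 0, 2, 0))


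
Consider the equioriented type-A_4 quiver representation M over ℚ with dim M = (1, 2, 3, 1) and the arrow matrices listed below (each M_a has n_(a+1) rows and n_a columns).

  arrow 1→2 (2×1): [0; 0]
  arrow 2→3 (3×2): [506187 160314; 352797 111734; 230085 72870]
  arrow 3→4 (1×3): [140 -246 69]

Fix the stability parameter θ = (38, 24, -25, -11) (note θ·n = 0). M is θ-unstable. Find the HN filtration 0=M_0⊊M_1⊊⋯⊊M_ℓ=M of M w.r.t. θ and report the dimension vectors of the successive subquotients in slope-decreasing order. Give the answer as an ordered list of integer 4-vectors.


Barcode: M ≅ I[1,1], I[2,2], I[2,4], I[3,3]^2. HN layers by μ_θ (4 steps, strictly decreasing):
  μ^(1)=38; μ^(2)=24; μ^(3)=-4; μ^(4)=-25

((1, 0, 0, 0); (0, 1, 0, 0); (0, 1, 1, 1); (0, 0, 2, 0))


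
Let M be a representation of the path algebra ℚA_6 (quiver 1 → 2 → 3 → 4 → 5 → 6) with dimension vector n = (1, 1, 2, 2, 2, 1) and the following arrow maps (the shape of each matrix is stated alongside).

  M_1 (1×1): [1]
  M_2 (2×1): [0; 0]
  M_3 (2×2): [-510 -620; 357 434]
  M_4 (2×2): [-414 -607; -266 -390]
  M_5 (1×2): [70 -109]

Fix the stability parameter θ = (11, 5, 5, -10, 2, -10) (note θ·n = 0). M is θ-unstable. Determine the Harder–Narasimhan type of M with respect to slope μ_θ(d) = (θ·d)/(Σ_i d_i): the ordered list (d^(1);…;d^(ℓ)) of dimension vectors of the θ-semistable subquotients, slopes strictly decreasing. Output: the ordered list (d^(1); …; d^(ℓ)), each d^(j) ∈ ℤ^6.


Barcode: M ≅ I[1,2], I[3,3], I[3,5], I[4,6]. HN layers by μ_θ (6 steps, strictly decreasing):
  μ^(1)=8; μ^(2)=5; μ^(3)=2; μ^(4)=-5/2; μ^(5)=-4; μ^(6)=-10

((1, 1, 0, 0, 0, 0); (0, 0, 1, 0, 0, 0); (0, 0, 0, 0, 1, 0); (0, 0, 1, 1, 0, 0); (0, 0, 0, 0, 1, 1); (0, 0, 0, 1, 0, 0))


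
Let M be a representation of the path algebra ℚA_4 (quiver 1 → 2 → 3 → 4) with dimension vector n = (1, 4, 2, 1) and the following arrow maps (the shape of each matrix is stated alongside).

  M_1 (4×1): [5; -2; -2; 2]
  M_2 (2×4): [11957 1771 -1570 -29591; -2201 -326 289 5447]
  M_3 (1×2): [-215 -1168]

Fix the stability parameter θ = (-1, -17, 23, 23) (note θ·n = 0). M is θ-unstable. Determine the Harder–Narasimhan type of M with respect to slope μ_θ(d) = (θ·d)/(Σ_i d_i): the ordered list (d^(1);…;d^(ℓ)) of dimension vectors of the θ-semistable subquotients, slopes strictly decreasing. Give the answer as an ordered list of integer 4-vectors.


Interval decomposition of M: I[1,4], I[2,2]^2, I[2,3].
HN type (ℓ=3): μ^(1)=23; μ^(2)=-9; μ^(3)=-17

((0, 0, 2, 1); (1, 1, 0, 0); (0, 3, 0, 0))


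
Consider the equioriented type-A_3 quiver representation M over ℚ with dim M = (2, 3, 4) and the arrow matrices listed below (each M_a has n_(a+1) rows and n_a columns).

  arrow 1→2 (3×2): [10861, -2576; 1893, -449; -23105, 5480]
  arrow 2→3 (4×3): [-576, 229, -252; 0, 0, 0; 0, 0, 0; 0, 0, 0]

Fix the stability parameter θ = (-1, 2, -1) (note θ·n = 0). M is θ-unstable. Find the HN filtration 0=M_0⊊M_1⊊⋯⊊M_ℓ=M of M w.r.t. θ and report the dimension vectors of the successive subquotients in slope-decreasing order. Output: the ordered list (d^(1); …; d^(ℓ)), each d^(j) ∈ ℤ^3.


Via rank(M_{q-1}∘⋯∘M_p): M ≅ I[1,2], I[1,3], I[2,2], I[3,3]^3.
μ_θ-semistable layers: μ^(1)=2; μ^(2)=1/2; μ^(3)=-1

((0, 2, 0); (0, 1, 1); (2, 0, 3))


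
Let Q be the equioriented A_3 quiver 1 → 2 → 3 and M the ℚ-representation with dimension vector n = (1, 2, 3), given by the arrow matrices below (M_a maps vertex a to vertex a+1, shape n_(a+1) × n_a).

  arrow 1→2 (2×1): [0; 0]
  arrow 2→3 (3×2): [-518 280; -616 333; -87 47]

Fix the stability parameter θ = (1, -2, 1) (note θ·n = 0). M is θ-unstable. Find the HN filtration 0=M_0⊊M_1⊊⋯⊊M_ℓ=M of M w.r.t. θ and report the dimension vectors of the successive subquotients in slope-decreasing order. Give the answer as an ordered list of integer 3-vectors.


Via rank(M_{q-1}∘⋯∘M_p): M ≅ I[1,1], I[2,3]^2, I[3,3].
μ_θ-semistable layers: μ^(1)=1; μ^(2)=-2

((1, 0, 3); (0, 2, 0))


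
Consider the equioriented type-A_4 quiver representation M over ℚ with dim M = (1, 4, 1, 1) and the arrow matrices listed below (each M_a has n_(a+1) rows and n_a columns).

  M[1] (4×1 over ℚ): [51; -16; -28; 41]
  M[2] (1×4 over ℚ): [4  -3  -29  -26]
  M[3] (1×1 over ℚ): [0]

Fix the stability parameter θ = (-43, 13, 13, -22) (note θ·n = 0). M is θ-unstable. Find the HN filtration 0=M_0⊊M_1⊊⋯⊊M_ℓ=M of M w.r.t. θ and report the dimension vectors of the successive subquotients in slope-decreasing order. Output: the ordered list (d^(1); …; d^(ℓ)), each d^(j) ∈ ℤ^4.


Via rank(M_{q-1}∘⋯∘M_p): M ≅ I[1,3], I[2,2]^3, I[4,4].
μ_θ-semistable layers: μ^(1)=13; μ^(2)=-22; μ^(3)=-43

((0, 4, 1, 0); (0, 0, 0, 1); (1, 0, 0, 0))


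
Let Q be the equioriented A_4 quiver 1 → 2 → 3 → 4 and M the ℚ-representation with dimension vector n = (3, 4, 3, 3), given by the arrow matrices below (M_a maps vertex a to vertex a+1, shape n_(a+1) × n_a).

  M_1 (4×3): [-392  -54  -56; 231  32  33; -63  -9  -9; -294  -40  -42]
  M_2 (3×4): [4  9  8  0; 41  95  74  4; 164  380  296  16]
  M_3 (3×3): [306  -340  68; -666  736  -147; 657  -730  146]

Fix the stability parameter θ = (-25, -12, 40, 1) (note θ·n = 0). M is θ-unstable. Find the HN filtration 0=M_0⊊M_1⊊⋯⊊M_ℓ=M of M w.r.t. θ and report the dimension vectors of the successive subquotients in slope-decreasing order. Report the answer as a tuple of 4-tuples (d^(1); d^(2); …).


Interval decomposition of M: I[1,1], I[1,2], I[1,4], I[2,2], I[2,3], I[3,4], I[4,4].
HN type (ℓ=5): μ^(1)=40; μ^(2)=41/2; μ^(3)=1; μ^(4)=-12; μ^(5)=-25

((0, 0, 1, 0); (0, 0, 2, 2); (0, 0, 0, 1); (0, 4, 0, 0); (3, 0, 0, 0))


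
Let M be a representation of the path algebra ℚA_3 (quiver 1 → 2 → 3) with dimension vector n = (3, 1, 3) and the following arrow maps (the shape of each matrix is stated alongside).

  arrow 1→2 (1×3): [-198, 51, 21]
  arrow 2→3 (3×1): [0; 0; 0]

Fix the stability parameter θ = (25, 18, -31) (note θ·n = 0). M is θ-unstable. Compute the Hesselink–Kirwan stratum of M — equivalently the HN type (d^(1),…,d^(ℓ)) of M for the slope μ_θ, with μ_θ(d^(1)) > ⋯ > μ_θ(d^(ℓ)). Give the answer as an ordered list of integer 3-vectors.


Interval decomposition of M: I[1,1]^2, I[1,2], I[3,3]^3.
HN type (ℓ=3): μ^(1)=25; μ^(2)=43/2; μ^(3)=-31

((2, 0, 0); (1, 1, 0); (0, 0, 3))


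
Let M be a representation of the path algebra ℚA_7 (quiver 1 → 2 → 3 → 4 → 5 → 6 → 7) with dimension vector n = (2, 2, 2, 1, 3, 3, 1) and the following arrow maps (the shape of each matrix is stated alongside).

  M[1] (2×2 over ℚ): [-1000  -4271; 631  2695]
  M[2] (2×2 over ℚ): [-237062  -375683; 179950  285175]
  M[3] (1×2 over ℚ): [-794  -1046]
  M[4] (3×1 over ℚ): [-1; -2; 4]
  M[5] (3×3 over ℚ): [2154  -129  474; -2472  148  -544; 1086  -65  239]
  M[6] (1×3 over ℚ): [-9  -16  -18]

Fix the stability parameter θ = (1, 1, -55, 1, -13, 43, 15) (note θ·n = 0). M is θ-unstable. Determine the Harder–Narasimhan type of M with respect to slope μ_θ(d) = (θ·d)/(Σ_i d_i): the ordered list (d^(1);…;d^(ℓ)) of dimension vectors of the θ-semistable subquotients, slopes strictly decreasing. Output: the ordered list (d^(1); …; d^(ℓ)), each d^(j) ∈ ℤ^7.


Via rank(M_{q-1}∘⋯∘M_p): M ≅ I[1,2], I[1,5], I[3,3], I[5,6], I[5,7], I[6,6].
μ_θ-semistable layers: μ^(1)=43; μ^(2)=29; μ^(3)=1; μ^(4)=-6; μ^(5)=-13; μ^(6)=-53/3; μ^(7)=-55

((0, 0, 0, 0, 0, 2, 0); (0, 0, 0, 0, 0, 1, 1); (1, 1, 0, 0, 0, 0, 0); (0, 0, 0, 1, 1, 0, 0); (0, 0, 0, 0, 2, 0, 0); (1, 1, 1, 0, 0, 0, 0); (0, 0, 1, 0, 0, 0, 0))


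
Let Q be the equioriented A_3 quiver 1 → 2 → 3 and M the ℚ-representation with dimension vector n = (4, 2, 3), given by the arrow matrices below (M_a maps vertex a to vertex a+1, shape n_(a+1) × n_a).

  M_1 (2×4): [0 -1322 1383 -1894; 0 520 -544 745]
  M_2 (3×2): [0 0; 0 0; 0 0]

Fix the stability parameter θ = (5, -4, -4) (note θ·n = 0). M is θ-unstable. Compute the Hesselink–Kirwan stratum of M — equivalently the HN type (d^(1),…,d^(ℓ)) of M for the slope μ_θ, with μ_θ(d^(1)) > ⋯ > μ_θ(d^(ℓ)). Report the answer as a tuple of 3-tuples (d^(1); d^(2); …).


Interval decomposition of M: I[1,1]^2, I[1,2]^2, I[3,3]^3.
HN type (ℓ=3): μ^(1)=5; μ^(2)=1/2; μ^(3)=-4

((2, 0, 0); (2, 2, 0); (0, 0, 3))


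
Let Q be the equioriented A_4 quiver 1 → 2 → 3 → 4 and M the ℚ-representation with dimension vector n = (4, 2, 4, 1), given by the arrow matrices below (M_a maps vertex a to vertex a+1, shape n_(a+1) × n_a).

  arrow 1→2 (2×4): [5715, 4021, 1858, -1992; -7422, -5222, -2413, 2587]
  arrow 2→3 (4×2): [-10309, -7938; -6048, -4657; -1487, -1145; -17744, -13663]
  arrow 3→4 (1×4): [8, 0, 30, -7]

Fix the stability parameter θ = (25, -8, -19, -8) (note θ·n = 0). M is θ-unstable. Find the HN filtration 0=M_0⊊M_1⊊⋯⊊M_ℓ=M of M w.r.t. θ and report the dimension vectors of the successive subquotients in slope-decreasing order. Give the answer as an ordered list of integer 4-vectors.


Via rank(M_{q-1}∘⋯∘M_p): M ≅ I[1,1]^2, I[1,3], I[1,4], I[3,3]^2.
μ_θ-semistable layers: μ^(1)=25; μ^(2)=-2/3; μ^(3)=-5/2; μ^(4)=-19

((2, 0, 0, 0); (1, 1, 1, 0); (1, 1, 1, 1); (0, 0, 2, 0))


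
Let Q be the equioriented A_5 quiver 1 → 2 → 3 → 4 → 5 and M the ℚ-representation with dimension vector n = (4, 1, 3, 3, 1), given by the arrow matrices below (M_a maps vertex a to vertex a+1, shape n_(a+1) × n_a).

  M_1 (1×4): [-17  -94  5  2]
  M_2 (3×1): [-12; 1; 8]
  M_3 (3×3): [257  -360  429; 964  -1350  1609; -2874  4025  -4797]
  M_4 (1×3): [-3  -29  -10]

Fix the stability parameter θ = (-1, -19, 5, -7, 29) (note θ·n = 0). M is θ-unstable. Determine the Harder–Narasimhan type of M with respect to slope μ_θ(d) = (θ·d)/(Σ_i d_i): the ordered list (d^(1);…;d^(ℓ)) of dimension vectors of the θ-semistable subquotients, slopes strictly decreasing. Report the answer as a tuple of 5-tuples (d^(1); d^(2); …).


Interval decomposition of M: I[1,1]^3, I[1,4], I[3,4], I[3,5].
HN type (ℓ=3): μ^(1)=29; μ^(2)=-1; μ^(3)=-10

((0, 0, 0, 0, 1); (3, 0, 3, 3, 0); (1, 1, 0, 0, 0))


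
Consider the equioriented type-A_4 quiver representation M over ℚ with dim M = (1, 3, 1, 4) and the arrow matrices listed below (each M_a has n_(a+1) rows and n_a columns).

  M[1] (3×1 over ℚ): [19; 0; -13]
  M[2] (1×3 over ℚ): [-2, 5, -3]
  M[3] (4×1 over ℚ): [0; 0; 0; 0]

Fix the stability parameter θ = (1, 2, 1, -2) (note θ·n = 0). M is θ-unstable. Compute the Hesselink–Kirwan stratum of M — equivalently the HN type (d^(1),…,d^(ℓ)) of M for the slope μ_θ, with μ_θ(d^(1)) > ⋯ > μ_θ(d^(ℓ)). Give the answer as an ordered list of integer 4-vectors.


Barcode: M ≅ I[1,3], I[2,2]^2, I[4,4]^4. HN layers by μ_θ (4 steps, strictly decreasing):
  μ^(1)=2; μ^(2)=3/2; μ^(3)=1; μ^(4)=-2

((0, 2, 0, 0); (0, 1, 1, 0); (1, 0, 0, 0); (0, 0, 0, 4))


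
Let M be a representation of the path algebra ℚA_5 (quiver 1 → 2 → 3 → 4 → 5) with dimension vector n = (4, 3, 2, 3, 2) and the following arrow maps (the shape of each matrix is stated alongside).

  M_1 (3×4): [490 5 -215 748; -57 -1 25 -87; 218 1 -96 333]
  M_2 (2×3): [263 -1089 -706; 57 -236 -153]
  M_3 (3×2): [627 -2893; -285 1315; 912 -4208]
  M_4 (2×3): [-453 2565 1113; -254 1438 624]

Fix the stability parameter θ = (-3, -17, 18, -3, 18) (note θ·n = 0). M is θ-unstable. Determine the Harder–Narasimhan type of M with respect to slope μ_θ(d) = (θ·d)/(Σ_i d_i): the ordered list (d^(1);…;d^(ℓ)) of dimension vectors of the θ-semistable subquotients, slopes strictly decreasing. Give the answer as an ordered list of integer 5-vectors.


Barcode: M ≅ I[1,1], I[1,2], I[1,3], I[1,4], I[4,5]^2. HN layers by μ_θ (4 steps, strictly decreasing):
  μ^(1)=18; μ^(2)=15/2; μ^(3)=-3; μ^(4)=-10

((0, 0, 1, 0, 2); (0, 0, 1, 1, 0); (1, 0, 0, 2, 0); (3, 3, 0, 0, 0))


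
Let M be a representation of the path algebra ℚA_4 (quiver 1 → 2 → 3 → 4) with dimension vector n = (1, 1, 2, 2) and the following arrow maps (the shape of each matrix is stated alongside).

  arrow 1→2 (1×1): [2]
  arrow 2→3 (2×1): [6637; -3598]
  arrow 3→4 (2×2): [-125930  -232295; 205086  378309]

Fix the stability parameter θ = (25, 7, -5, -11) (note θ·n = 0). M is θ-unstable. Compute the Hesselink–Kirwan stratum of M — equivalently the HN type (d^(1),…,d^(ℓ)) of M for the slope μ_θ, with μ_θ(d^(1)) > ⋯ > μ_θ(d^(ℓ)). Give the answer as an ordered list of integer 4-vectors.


Interval decomposition of M: I[1,3], I[3,4], I[4,4].
HN type (ℓ=3): μ^(1)=9; μ^(2)=-8; μ^(3)=-11

((1, 1, 1, 0); (0, 0, 1, 1); (0, 0, 0, 1))


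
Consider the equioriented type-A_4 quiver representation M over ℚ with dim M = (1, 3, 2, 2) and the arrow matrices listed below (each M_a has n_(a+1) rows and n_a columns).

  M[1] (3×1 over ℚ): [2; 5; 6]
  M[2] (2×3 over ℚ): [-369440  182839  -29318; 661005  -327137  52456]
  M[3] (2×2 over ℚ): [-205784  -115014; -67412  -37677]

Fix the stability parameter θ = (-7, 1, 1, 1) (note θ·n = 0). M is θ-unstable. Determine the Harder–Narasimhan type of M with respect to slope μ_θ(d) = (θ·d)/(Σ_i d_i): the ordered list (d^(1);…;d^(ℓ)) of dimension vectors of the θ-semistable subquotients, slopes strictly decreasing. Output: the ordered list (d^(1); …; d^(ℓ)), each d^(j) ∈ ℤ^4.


Via rank(M_{q-1}∘⋯∘M_p): M ≅ I[1,4], I[2,2], I[2,3], I[4,4].
μ_θ-semistable layers: μ^(1)=1; μ^(2)=-7

((0, 3, 2, 2); (1, 0, 0, 0))


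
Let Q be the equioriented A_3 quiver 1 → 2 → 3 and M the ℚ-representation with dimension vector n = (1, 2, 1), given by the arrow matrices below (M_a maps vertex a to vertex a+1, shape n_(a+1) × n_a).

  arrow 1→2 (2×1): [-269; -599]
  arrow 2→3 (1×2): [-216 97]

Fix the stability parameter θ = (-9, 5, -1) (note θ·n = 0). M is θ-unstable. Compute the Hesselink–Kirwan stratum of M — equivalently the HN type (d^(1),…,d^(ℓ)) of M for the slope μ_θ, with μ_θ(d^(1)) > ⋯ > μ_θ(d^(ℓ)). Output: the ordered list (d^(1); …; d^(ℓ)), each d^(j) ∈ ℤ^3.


Interval decomposition of M: I[1,3], I[2,2].
HN type (ℓ=3): μ^(1)=5; μ^(2)=2; μ^(3)=-9

((0, 1, 0); (0, 1, 1); (1, 0, 0))


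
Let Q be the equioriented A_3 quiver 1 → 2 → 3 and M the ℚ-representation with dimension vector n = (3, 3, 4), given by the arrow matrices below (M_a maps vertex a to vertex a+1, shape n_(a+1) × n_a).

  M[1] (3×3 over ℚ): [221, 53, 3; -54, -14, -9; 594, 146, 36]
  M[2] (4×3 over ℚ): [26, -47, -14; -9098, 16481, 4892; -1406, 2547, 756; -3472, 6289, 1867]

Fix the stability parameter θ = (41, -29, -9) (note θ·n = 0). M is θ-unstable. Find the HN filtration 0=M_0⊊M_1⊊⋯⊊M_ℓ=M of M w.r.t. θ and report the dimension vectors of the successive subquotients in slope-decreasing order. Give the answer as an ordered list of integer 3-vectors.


Interval decomposition of M: I[1,1], I[1,2], I[1,3], I[2,3], I[3,3]^2.
HN type (ℓ=5): μ^(1)=41; μ^(2)=6; μ^(3)=1; μ^(4)=-9; μ^(5)=-29

((1, 0, 0); (1, 1, 0); (1, 1, 1); (0, 0, 3); (0, 1, 0))


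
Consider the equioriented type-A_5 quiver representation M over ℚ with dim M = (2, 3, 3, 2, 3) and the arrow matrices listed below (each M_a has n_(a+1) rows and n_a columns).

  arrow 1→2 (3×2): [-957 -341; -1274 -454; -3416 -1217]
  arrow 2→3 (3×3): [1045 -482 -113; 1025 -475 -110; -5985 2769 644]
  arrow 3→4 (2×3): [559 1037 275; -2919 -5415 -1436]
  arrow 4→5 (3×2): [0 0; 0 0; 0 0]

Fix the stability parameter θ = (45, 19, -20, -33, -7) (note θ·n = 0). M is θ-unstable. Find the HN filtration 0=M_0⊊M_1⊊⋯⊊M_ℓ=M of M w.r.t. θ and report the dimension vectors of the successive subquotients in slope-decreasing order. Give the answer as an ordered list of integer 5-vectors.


Interval decomposition of M: I[1,4]^2, I[2,2], I[3,3], I[5,5]^3.
HN type (ℓ=4): μ^(1)=19; μ^(2)=11/4; μ^(3)=-7; μ^(4)=-20

((0, 1, 0, 0, 0); (2, 2, 2, 2, 0); (0, 0, 0, 0, 3); (0, 0, 1, 0, 0))


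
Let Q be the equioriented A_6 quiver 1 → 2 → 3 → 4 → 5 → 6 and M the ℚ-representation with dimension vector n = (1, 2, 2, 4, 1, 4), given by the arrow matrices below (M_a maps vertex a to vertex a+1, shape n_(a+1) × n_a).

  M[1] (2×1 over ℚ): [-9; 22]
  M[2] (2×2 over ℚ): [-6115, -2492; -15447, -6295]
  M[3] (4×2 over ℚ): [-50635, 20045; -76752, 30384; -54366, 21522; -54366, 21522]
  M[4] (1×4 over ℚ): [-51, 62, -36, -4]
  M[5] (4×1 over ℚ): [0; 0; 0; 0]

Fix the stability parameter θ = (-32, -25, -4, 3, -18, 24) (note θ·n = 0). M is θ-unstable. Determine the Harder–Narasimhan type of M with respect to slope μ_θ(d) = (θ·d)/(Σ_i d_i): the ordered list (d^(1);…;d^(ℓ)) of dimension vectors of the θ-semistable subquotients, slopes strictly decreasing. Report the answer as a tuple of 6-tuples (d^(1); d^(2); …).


Interval decomposition of M: I[1,3], I[2,5], I[4,4]^3, I[6,6]^4.
HN type (ℓ=6): μ^(1)=24; μ^(2)=3; μ^(3)=-4; μ^(4)=-19/3; μ^(5)=-25; μ^(6)=-32

((0, 0, 0, 0, 0, 4); (0, 0, 0, 3, 0, 0); (0, 0, 1, 0, 0, 0); (0, 0, 1, 1, 1, 0); (0, 2, 0, 0, 0, 0); (1, 0, 0, 0, 0, 0))


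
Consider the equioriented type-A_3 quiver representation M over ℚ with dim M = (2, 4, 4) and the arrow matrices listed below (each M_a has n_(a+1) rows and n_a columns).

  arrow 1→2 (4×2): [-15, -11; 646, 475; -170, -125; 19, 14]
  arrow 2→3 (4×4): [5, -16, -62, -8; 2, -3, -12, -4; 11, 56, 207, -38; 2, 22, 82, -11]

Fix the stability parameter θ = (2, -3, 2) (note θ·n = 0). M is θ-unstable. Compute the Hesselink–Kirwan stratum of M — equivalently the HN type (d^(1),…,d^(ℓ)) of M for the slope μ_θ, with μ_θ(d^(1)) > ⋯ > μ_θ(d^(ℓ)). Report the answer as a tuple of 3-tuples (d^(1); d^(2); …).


Barcode: M ≅ I[1,3]^2, I[2,3]^2. HN layers by μ_θ (3 steps, strictly decreasing):
  μ^(1)=2; μ^(2)=-1/2; μ^(3)=-3

((0, 0, 4); (2, 2, 0); (0, 2, 0))


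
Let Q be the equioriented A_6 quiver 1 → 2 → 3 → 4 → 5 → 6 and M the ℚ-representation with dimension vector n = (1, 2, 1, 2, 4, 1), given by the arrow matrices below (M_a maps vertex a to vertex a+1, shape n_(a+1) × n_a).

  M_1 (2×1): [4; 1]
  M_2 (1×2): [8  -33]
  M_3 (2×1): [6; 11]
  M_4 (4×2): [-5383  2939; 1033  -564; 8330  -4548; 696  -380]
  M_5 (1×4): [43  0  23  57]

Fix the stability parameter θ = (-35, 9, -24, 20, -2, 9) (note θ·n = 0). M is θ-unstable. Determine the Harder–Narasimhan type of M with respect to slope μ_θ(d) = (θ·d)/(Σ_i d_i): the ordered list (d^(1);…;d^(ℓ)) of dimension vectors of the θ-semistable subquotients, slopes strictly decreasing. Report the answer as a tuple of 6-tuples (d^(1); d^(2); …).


Interval decomposition of M: I[1,6], I[2,2], I[4,5], I[5,5]^2.
HN type (ℓ=4): μ^(1)=9; μ^(2)=-2; μ^(3)=-15/2; μ^(4)=-35

((0, 1, 0, 2, 2, 1); (0, 0, 0, 0, 2, 0); (0, 1, 1, 0, 0, 0); (1, 0, 0, 0, 0, 0))


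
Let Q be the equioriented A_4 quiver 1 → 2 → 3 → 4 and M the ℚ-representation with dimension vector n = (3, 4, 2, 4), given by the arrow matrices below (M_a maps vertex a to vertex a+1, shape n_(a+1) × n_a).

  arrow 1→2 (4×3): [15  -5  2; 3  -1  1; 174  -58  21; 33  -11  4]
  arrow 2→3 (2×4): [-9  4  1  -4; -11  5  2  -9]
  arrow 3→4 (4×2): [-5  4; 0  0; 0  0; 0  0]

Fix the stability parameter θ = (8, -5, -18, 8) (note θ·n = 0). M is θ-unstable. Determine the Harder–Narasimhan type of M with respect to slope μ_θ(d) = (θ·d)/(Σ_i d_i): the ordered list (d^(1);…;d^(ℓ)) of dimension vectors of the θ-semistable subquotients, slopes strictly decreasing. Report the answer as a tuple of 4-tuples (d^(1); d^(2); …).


Barcode: M ≅ I[1,1], I[1,2], I[1,4], I[2,2], I[2,3], I[4,4]^3. HN layers by μ_θ (4 steps, strictly decreasing):
  μ^(1)=8; μ^(2)=3/2; μ^(3)=-5; μ^(4)=-23/2

((1, 0, 0, 4); (1, 1, 0, 0); (1, 2, 1, 0); (0, 1, 1, 0))
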